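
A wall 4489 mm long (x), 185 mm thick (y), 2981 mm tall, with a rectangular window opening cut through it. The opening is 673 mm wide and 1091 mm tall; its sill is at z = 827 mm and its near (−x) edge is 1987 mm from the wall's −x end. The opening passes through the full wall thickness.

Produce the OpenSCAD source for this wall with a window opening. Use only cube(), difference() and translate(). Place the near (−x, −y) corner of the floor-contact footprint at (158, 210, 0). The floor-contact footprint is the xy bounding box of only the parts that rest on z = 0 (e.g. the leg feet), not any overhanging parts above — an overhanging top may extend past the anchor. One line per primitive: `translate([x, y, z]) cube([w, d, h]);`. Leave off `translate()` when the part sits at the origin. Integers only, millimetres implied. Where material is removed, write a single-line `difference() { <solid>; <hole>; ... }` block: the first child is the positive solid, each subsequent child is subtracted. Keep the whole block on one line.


difference() { translate([158, 210, 0]) cube([4489, 185, 2981]); translate([2145, 210, 827]) cube([673, 185, 1091]); }


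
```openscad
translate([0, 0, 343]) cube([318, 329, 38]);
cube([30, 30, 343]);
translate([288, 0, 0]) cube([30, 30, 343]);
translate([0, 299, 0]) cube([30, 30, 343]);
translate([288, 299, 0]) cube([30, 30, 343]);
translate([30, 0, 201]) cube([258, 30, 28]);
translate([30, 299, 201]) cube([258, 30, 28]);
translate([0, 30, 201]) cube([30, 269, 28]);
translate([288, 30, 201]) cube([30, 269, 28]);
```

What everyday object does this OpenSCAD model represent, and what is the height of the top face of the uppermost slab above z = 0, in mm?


A stool. The seat height is 381 mm.

A 318×329×38 slab at z = 343 on four corner posts — a stool. The seat top is 343 + 38 = 381 mm.


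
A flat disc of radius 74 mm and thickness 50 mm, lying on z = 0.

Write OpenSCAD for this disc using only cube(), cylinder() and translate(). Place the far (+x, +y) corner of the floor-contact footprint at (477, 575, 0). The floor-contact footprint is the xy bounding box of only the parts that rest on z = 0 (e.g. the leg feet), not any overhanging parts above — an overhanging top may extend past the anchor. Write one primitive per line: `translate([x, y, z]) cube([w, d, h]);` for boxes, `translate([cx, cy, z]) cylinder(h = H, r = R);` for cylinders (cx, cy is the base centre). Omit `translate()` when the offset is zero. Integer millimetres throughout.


translate([403, 501, 0]) cylinder(h = 50, r = 74);


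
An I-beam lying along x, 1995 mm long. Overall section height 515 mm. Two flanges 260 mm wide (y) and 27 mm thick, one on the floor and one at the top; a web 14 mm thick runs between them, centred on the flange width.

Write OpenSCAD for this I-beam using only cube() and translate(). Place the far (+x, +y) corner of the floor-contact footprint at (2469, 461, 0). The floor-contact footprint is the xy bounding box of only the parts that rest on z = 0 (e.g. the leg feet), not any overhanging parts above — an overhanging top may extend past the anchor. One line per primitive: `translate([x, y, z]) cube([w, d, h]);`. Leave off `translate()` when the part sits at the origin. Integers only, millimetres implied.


translate([474, 201, 0]) cube([1995, 260, 27]);
translate([474, 324, 27]) cube([1995, 14, 461]);
translate([474, 201, 488]) cube([1995, 260, 27]);


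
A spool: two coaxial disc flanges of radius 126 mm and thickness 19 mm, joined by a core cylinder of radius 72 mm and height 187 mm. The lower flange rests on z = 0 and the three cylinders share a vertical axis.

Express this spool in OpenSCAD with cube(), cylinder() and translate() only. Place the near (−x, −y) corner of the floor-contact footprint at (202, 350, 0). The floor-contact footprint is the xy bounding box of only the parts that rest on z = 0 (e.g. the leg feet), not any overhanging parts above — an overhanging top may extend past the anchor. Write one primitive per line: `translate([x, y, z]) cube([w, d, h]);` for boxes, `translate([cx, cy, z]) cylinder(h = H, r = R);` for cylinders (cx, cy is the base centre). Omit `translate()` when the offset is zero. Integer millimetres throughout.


translate([328, 476, 0]) cylinder(h = 19, r = 126);
translate([328, 476, 19]) cylinder(h = 187, r = 72);
translate([328, 476, 206]) cylinder(h = 19, r = 126);


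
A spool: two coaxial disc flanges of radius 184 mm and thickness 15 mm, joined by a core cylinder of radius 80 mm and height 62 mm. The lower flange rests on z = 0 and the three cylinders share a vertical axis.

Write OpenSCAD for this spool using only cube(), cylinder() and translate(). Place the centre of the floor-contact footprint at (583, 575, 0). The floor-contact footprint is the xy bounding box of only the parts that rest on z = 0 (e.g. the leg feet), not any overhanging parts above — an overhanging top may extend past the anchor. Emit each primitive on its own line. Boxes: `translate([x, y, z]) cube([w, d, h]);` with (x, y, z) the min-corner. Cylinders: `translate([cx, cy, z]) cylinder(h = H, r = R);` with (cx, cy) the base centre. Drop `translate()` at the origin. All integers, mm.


translate([583, 575, 0]) cylinder(h = 15, r = 184);
translate([583, 575, 15]) cylinder(h = 62, r = 80);
translate([583, 575, 77]) cylinder(h = 15, r = 184);


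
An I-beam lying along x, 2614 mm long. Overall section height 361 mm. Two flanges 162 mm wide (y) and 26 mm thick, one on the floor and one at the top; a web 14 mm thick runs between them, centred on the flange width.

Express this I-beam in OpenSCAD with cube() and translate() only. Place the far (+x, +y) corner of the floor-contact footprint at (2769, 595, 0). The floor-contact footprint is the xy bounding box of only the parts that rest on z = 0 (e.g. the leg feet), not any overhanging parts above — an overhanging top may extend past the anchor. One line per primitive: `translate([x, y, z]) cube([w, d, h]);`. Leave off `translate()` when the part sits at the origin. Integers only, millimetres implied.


translate([155, 433, 0]) cube([2614, 162, 26]);
translate([155, 507, 26]) cube([2614, 14, 309]);
translate([155, 433, 335]) cube([2614, 162, 26]);


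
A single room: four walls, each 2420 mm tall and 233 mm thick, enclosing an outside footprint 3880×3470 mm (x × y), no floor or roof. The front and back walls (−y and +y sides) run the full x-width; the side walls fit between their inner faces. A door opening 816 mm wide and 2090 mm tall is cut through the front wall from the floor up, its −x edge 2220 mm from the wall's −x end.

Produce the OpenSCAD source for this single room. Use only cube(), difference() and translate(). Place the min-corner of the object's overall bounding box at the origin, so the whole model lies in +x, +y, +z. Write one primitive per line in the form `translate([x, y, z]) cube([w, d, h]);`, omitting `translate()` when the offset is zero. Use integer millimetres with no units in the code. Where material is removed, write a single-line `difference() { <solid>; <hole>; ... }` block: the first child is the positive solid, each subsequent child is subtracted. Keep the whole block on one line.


difference() { cube([3880, 233, 2420]); translate([2220, 0, 0]) cube([816, 233, 2090]); }
translate([0, 3237, 0]) cube([3880, 233, 2420]);
translate([0, 233, 0]) cube([233, 3004, 2420]);
translate([3647, 233, 0]) cube([233, 3004, 2420]);


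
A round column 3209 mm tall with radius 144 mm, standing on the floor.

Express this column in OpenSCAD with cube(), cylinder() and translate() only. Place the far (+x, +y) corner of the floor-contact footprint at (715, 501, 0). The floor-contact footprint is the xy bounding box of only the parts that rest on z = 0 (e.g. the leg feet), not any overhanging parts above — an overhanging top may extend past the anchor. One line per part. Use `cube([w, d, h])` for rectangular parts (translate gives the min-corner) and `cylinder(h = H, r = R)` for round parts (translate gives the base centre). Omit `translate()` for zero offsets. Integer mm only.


translate([571, 357, 0]) cylinder(h = 3209, r = 144);


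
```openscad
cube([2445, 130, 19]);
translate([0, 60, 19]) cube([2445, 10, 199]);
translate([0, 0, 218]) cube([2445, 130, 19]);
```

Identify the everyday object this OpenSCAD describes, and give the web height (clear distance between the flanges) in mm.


An I-beam. The web height is 199 mm.

Two wide flanges with a thin centred web — an I-beam. Overall 237 mm minus two 19 mm flanges gives a web of 237 − 2·19 = 199 mm.


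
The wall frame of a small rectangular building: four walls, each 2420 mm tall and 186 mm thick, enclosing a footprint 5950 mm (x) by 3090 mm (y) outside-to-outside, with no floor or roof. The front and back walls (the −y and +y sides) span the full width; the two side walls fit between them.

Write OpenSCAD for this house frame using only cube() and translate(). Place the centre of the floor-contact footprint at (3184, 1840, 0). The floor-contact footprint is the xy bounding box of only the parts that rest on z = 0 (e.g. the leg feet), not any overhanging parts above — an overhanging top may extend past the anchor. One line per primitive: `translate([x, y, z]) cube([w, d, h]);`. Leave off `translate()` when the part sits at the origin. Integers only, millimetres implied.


translate([209, 295, 0]) cube([5950, 186, 2420]);
translate([209, 3199, 0]) cube([5950, 186, 2420]);
translate([209, 481, 0]) cube([186, 2718, 2420]);
translate([5973, 481, 0]) cube([186, 2718, 2420]);


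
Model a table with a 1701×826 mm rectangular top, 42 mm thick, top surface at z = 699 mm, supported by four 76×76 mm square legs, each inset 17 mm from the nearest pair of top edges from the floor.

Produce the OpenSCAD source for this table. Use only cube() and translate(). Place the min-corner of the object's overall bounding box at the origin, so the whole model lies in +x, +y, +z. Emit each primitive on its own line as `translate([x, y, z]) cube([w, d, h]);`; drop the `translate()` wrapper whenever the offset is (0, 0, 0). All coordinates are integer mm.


// leg_h = 699 - 42 = 657
translate([0, 0, 657]) cube([1701, 826, 42]);
translate([17, 17, 0]) cube([76, 76, 657]);
translate([1608, 17, 0]) cube([76, 76, 657]);
translate([17, 733, 0]) cube([76, 76, 657]);
translate([1608, 733, 0]) cube([76, 76, 657]);


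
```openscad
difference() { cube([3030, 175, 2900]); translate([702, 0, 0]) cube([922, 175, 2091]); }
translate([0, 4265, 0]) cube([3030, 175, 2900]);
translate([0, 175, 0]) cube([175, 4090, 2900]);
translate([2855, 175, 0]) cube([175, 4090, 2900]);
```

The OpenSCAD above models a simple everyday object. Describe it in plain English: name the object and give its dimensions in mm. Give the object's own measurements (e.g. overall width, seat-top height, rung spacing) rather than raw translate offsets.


A single room: four walls, each 2900 mm tall and 175 mm thick, enclosing an outside footprint 3030×4440 mm (x × y), no floor or roof. The front and back walls (−y and +y sides) run the full x-width; the side walls fit between their inner faces. A door opening 922 mm wide and 2091 mm tall is cut through the front wall from the floor up, its −x edge 702 mm from the wall's −x end.


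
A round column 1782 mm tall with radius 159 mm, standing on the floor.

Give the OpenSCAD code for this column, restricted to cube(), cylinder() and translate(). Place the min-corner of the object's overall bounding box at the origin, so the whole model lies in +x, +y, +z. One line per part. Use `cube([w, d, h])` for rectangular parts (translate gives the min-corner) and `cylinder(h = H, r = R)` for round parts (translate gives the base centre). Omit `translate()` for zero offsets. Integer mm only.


translate([159, 159, 0]) cylinder(h = 1782, r = 159);


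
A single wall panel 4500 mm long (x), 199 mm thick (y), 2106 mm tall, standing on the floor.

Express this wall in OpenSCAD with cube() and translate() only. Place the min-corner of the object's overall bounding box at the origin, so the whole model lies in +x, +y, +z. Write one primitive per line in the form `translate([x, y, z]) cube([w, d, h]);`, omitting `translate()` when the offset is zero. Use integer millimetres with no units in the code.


cube([4500, 199, 2106]);


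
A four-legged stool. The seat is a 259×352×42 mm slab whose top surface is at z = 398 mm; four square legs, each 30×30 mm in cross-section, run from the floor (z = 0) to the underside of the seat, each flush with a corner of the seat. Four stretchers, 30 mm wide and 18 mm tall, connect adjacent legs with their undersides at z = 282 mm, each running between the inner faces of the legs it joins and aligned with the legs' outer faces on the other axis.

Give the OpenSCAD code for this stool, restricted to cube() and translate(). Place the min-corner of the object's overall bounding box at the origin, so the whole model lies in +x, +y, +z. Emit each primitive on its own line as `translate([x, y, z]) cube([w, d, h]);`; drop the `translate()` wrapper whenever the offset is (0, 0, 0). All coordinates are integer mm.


// leg_h = 398 - 42 = 356
// stretcher span = 259 - 2*30 = 199
translate([0, 0, 356]) cube([259, 352, 42]);
cube([30, 30, 356]);
translate([229, 0, 0]) cube([30, 30, 356]);
translate([0, 322, 0]) cube([30, 30, 356]);
translate([229, 322, 0]) cube([30, 30, 356]);
translate([30, 0, 282]) cube([199, 30, 18]);
translate([30, 322, 282]) cube([199, 30, 18]);
translate([0, 30, 282]) cube([30, 292, 18]);
translate([229, 30, 282]) cube([30, 292, 18]);


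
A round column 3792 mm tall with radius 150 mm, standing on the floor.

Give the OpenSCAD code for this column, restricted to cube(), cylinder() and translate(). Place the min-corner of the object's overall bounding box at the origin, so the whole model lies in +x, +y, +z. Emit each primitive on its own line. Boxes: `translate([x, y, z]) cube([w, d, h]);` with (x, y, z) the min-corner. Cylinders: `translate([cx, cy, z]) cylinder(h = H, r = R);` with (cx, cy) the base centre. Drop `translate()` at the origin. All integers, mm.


translate([150, 150, 0]) cylinder(h = 3792, r = 150);


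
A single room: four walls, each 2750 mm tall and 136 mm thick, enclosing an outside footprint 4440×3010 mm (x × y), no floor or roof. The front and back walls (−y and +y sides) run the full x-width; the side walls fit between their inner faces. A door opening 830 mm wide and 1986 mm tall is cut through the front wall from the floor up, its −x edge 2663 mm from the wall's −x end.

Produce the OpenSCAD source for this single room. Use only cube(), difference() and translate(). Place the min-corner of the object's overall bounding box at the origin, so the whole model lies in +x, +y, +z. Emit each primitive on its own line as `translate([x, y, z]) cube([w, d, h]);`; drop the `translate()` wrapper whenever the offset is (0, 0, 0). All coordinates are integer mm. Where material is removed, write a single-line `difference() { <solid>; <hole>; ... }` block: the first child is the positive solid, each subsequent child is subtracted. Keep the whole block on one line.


difference() { cube([4440, 136, 2750]); translate([2663, 0, 0]) cube([830, 136, 1986]); }
translate([0, 2874, 0]) cube([4440, 136, 2750]);
translate([0, 136, 0]) cube([136, 2738, 2750]);
translate([4304, 136, 0]) cube([136, 2738, 2750]);


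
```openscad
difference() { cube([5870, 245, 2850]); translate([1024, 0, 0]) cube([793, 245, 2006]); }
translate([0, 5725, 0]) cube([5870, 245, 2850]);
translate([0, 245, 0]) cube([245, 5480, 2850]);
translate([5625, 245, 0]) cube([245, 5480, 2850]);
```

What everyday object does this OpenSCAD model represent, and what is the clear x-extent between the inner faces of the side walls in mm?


A single room. The interior width is 5380 mm.

Four walls enclosing a rectangle with a door in the front wall — a room. Outside width 5870 minus two 245 mm walls gives 5380 mm.


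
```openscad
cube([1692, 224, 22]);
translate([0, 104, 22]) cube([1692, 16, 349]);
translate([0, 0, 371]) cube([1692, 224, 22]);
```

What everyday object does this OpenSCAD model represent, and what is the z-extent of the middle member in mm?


An I-beam. The web height is 349 mm.

Two wide flanges with a thin centred web — an I-beam. Overall 393 mm minus two 22 mm flanges gives a web of 393 − 2·22 = 349 mm.


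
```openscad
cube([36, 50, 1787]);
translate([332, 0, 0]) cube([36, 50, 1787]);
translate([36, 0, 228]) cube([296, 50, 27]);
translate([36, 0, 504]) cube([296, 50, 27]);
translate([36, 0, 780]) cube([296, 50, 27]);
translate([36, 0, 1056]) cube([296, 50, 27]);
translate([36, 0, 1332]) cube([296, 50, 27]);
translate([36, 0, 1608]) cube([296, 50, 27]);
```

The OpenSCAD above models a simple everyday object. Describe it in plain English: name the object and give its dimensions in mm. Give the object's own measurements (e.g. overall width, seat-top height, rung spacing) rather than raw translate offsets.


A straight ladder. Two 36×50 mm vertical rails, 1787 mm tall, stand 368 mm apart (outside-to-outside) with their front faces coplanar on the −y side. 6 rungs, each 50 mm deep and 27 mm tall, span between the inner faces of the rails, front faces flush with the rails. The lowest rung's underside is at z = 228 mm and rungs are spaced 276 mm apart (underside to underside).


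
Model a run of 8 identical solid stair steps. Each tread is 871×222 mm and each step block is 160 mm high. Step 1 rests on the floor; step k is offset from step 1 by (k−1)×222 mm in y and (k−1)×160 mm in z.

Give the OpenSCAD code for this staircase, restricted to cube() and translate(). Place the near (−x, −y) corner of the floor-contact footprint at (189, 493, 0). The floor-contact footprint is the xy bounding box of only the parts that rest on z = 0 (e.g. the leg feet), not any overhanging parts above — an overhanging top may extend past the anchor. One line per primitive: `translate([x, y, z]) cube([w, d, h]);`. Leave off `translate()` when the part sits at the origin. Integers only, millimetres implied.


translate([189, 493, 0]) cube([871, 222, 160]);
translate([189, 715, 160]) cube([871, 222, 160]);
translate([189, 937, 320]) cube([871, 222, 160]);
translate([189, 1159, 480]) cube([871, 222, 160]);
translate([189, 1381, 640]) cube([871, 222, 160]);
translate([189, 1603, 800]) cube([871, 222, 160]);
translate([189, 1825, 960]) cube([871, 222, 160]);
translate([189, 2047, 1120]) cube([871, 222, 160]);


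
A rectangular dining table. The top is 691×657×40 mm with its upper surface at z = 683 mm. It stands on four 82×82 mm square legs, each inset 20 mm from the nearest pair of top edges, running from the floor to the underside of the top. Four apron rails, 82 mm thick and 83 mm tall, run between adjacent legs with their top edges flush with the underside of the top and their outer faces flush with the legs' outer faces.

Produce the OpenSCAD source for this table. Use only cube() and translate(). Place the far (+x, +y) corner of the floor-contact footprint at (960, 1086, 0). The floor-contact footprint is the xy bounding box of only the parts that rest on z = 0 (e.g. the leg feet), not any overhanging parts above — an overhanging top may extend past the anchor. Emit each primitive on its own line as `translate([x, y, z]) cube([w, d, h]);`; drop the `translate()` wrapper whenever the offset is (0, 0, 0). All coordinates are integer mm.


// leg_h = 683 - 40 = 643
// apron z = 643 - 83 = 560
translate([289, 449, 643]) cube([691, 657, 40]);
translate([309, 469, 0]) cube([82, 82, 643]);
translate([878, 469, 0]) cube([82, 82, 643]);
translate([309, 1004, 0]) cube([82, 82, 643]);
translate([878, 1004, 0]) cube([82, 82, 643]);
translate([391, 469, 560]) cube([487, 82, 83]);
translate([391, 1004, 560]) cube([487, 82, 83]);
translate([309, 551, 560]) cube([82, 453, 83]);
translate([878, 551, 560]) cube([82, 453, 83]);


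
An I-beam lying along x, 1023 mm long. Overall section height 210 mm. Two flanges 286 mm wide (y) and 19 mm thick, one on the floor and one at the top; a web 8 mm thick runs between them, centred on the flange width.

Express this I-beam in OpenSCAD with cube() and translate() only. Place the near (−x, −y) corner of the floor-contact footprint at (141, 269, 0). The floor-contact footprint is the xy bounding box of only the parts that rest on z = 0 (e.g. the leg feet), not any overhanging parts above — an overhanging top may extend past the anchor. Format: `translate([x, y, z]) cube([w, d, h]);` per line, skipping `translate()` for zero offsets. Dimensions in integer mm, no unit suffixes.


translate([141, 269, 0]) cube([1023, 286, 19]);
translate([141, 408, 19]) cube([1023, 8, 172]);
translate([141, 269, 191]) cube([1023, 286, 19]);


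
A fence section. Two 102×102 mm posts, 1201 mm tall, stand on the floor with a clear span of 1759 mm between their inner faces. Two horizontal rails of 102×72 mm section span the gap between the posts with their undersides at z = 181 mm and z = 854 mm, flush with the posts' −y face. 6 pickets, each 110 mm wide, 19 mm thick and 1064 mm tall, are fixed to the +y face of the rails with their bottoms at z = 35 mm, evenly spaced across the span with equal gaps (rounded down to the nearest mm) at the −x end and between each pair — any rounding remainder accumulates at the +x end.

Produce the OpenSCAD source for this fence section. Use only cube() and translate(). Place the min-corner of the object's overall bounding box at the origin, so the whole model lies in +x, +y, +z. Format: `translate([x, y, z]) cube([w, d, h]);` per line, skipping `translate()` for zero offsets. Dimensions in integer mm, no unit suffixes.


cube([102, 102, 1201]);
translate([1861, 0, 0]) cube([102, 102, 1201]);
translate([102, 0, 181]) cube([1759, 102, 72]);
translate([102, 0, 854]) cube([1759, 102, 72]);
translate([259, 102, 35]) cube([110, 19, 1064]);
translate([526, 102, 35]) cube([110, 19, 1064]);
translate([793, 102, 35]) cube([110, 19, 1064]);
translate([1060, 102, 35]) cube([110, 19, 1064]);
translate([1327, 102, 35]) cube([110, 19, 1064]);
translate([1594, 102, 35]) cube([110, 19, 1064]);


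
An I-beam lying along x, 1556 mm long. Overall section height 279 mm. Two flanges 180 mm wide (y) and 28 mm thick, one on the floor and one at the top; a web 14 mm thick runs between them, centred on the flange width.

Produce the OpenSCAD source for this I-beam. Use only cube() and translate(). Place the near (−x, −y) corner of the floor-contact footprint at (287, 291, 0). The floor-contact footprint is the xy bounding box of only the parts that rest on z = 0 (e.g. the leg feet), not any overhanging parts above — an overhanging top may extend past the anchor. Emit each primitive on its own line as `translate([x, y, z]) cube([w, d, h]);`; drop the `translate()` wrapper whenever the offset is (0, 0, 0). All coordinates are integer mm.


translate([287, 291, 0]) cube([1556, 180, 28]);
translate([287, 374, 28]) cube([1556, 14, 223]);
translate([287, 291, 251]) cube([1556, 180, 28]);


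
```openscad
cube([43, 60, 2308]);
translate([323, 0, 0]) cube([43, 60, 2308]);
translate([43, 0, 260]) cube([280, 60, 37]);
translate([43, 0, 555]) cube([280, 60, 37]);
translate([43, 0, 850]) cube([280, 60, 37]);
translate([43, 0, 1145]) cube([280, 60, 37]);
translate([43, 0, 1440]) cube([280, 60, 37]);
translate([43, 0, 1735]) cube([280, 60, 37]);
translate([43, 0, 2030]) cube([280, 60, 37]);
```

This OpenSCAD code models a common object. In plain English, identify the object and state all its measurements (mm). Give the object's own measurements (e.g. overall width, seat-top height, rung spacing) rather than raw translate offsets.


A straight ladder. Two 43×60 mm vertical rails, 2308 mm tall, stand 366 mm apart (outside-to-outside) with their front faces coplanar on the −y side. 7 rungs, each 60 mm deep and 37 mm tall, span between the inner faces of the rails, front faces flush with the rails. The lowest rung's underside is at z = 260 mm and rungs are spaced 295 mm apart (underside to underside).


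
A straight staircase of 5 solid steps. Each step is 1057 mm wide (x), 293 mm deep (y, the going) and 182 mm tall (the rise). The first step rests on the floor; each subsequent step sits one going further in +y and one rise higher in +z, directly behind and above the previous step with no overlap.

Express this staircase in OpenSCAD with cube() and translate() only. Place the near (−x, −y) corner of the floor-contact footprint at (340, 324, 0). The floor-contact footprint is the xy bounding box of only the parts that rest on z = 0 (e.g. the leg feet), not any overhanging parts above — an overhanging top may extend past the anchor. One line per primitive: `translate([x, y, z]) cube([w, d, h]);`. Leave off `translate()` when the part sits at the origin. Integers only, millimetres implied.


translate([340, 324, 0]) cube([1057, 293, 182]);
translate([340, 617, 182]) cube([1057, 293, 182]);
translate([340, 910, 364]) cube([1057, 293, 182]);
translate([340, 1203, 546]) cube([1057, 293, 182]);
translate([340, 1496, 728]) cube([1057, 293, 182]);


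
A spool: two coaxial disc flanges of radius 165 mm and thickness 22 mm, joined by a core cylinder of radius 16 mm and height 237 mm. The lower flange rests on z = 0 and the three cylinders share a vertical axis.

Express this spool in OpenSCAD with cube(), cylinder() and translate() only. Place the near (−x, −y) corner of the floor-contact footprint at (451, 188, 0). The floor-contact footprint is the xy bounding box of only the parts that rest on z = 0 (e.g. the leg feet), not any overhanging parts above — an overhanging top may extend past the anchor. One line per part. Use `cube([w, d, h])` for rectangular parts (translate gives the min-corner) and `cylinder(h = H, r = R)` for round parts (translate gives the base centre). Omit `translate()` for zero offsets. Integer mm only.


translate([616, 353, 0]) cylinder(h = 22, r = 165);
translate([616, 353, 22]) cylinder(h = 237, r = 16);
translate([616, 353, 259]) cylinder(h = 22, r = 165);


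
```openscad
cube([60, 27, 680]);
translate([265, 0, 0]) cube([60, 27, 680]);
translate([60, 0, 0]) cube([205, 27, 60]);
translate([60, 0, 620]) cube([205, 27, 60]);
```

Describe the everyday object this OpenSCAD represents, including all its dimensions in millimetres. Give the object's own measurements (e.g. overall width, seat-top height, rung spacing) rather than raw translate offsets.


A rectangular picture frame lying in the x–z plane (depth along y). The opening is 205 mm wide (x) by 560 mm tall (z), surrounded by a border 60 mm wide on all four sides. The frame is 27 mm deep and is made of two full-height vertical stiles with two horizontal rails fitted between them.


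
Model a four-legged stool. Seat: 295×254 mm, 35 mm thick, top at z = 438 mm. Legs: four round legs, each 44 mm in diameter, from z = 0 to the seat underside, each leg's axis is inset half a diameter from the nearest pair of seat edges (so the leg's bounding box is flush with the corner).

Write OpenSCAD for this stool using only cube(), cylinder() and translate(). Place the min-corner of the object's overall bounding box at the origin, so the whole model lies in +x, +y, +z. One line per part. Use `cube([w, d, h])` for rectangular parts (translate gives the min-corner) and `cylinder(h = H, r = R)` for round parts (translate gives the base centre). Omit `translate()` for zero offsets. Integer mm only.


translate([0, 0, 403]) cube([295, 254, 35]);
translate([22, 22, 0]) cylinder(h = 403, r = 22);
translate([273, 22, 0]) cylinder(h = 403, r = 22);
translate([22, 232, 0]) cylinder(h = 403, r = 22);
translate([273, 232, 0]) cylinder(h = 403, r = 22);


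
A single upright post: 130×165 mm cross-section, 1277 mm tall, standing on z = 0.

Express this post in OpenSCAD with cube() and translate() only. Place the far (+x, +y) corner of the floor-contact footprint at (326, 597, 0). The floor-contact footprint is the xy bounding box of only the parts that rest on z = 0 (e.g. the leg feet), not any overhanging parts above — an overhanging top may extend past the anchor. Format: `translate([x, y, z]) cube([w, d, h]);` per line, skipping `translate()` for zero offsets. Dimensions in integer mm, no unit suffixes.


translate([196, 432, 0]) cube([130, 165, 1277]);


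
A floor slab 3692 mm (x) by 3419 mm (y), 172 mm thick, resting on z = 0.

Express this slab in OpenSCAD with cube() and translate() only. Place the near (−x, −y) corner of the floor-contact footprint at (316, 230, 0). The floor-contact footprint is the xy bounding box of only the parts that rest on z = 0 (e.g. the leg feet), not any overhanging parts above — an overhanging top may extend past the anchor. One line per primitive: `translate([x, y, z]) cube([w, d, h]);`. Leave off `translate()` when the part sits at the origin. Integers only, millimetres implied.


translate([316, 230, 0]) cube([3692, 3419, 172]);


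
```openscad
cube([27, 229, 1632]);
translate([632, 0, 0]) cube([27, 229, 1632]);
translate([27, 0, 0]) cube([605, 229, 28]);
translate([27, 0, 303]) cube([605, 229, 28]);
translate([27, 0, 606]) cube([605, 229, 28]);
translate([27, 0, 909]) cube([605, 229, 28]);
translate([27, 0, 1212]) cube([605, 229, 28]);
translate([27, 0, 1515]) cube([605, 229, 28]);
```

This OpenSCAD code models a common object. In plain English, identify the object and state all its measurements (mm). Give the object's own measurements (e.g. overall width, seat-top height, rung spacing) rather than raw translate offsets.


An open bookshelf. Two side panels, each 27 mm thick, 229 mm deep and 1632 mm tall, stand 659 mm apart (outside-to-outside). Between them sit 6 shelves, each 28 mm thick and 229 mm deep, spanning the full gap between the sides. The bottom shelf rests on the floor (its underside at z = 0) and the clear gap between one shelf's top and the next shelf's underside is 275 mm.


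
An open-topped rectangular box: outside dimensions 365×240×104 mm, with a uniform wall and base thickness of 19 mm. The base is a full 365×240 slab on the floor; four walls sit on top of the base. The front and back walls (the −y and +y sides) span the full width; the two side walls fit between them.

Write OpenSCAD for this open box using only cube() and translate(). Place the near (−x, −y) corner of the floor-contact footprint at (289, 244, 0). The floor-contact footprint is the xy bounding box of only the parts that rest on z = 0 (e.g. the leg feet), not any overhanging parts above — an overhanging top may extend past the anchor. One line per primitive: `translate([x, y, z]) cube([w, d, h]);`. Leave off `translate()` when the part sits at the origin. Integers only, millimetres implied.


translate([289, 244, 0]) cube([365, 240, 19]);
translate([289, 244, 19]) cube([365, 19, 85]);
translate([289, 465, 19]) cube([365, 19, 85]);
translate([289, 263, 19]) cube([19, 202, 85]);
translate([635, 263, 19]) cube([19, 202, 85]);


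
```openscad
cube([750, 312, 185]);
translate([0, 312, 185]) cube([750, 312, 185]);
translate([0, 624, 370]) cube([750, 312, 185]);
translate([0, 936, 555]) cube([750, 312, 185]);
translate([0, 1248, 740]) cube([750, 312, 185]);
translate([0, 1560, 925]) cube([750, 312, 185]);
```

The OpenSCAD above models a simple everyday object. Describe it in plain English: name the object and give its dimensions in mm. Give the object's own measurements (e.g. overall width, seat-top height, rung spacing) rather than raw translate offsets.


A straight staircase of 6 solid steps. Each step is 750 mm wide (x), 312 mm deep (y, the going) and 185 mm tall (the rise). The first step rests on the floor; each subsequent step sits one going further in +y and one rise higher in +z, directly behind and above the previous step with no overlap.


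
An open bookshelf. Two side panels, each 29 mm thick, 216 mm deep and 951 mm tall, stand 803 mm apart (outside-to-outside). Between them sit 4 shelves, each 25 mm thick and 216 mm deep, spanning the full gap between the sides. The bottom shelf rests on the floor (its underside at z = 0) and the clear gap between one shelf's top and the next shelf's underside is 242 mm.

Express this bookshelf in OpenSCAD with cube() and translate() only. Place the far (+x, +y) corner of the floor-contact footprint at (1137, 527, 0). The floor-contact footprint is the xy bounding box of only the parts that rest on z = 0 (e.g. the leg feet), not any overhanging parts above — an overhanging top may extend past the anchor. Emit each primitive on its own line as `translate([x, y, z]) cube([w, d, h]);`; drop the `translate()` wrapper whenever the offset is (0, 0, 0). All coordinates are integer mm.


translate([334, 311, 0]) cube([29, 216, 951]);
translate([1108, 311, 0]) cube([29, 216, 951]);
translate([363, 311, 0]) cube([745, 216, 25]);
translate([363, 311, 267]) cube([745, 216, 25]);
translate([363, 311, 534]) cube([745, 216, 25]);
translate([363, 311, 801]) cube([745, 216, 25]);


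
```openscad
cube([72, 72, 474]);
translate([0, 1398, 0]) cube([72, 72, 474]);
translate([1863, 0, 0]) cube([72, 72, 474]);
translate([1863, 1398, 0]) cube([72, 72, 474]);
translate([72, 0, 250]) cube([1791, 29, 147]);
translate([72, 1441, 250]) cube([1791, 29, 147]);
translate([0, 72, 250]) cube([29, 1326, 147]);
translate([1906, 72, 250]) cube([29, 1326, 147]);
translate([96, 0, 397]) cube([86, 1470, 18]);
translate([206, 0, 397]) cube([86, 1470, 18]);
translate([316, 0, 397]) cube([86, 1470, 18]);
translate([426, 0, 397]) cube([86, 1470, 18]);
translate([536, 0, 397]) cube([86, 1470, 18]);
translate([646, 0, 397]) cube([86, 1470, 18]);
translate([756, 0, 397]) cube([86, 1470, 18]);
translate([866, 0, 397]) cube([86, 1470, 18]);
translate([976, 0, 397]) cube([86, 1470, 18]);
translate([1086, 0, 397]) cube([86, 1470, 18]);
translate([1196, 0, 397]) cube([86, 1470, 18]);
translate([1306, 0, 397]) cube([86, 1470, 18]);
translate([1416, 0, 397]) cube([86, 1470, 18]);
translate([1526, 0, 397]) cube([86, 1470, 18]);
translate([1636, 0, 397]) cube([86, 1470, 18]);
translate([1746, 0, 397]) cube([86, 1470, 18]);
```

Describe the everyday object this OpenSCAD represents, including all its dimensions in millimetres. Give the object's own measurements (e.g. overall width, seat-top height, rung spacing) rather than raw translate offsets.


A bed frame 1935 mm long (x) by 1470 mm wide (y). Four 72×72 mm corner posts, 474 mm tall, at the corners of the footprint. Four rails of 29 mm thickness and 147 mm height run between adjacent posts with their undersides at z = 250 mm, their outer faces flush with the outside of the frame (the two x-running rails run between the posts' inner faces; the two y-running rails run between the posts' inner faces). 16 slats, each 86 mm wide (x) and 18 mm thick, lie across the top of the two x-running rails, running the full 1470 mm width of the frame in y; along x they sit between the end posts with a 24 mm gap after the −x posts and between neighbouring slats, leaving 31 mm before the +x posts.


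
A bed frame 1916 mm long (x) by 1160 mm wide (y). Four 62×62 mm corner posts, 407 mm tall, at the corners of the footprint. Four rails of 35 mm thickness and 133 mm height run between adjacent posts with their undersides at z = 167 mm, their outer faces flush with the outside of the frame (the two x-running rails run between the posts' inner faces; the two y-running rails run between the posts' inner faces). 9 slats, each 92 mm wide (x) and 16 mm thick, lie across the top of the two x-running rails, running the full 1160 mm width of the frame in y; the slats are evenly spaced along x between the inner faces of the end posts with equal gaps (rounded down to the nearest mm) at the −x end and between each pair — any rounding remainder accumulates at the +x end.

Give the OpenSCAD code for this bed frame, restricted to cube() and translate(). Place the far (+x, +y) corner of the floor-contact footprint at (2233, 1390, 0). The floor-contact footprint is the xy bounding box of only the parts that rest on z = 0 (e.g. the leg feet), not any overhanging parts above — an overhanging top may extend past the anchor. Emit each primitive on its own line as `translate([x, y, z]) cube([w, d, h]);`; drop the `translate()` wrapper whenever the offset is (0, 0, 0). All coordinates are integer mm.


translate([317, 230, 0]) cube([62, 62, 407]);
translate([317, 1328, 0]) cube([62, 62, 407]);
translate([2171, 230, 0]) cube([62, 62, 407]);
translate([2171, 1328, 0]) cube([62, 62, 407]);
translate([379, 230, 167]) cube([1792, 35, 133]);
translate([379, 1355, 167]) cube([1792, 35, 133]);
translate([317, 292, 167]) cube([35, 1036, 133]);
translate([2198, 292, 167]) cube([35, 1036, 133]);
translate([475, 230, 300]) cube([92, 1160, 16]);
translate([663, 230, 300]) cube([92, 1160, 16]);
translate([851, 230, 300]) cube([92, 1160, 16]);
translate([1039, 230, 300]) cube([92, 1160, 16]);
translate([1227, 230, 300]) cube([92, 1160, 16]);
translate([1415, 230, 300]) cube([92, 1160, 16]);
translate([1603, 230, 300]) cube([92, 1160, 16]);
translate([1791, 230, 300]) cube([92, 1160, 16]);
translate([1979, 230, 300]) cube([92, 1160, 16]);


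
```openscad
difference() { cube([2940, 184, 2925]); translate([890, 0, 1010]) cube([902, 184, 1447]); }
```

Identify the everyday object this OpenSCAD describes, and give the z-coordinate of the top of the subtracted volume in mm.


A wall with a window opening. The window head height is 2457 mm.

A wall with a rectangular opening subtracted — a window. Sill at z = 1010, opening 1447 mm tall, so the head is at 1010 + 1447 = 2457 mm.


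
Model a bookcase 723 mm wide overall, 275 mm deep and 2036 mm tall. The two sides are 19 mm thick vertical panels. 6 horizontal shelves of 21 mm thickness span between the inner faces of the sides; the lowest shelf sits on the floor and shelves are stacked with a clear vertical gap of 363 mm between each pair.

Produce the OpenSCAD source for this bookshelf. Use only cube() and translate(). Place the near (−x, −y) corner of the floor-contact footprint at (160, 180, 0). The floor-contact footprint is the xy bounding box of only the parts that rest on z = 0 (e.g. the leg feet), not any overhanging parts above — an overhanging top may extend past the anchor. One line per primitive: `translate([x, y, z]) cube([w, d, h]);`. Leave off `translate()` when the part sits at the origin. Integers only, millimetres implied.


translate([160, 180, 0]) cube([19, 275, 2036]);
translate([864, 180, 0]) cube([19, 275, 2036]);
translate([179, 180, 0]) cube([685, 275, 21]);
translate([179, 180, 384]) cube([685, 275, 21]);
translate([179, 180, 768]) cube([685, 275, 21]);
translate([179, 180, 1152]) cube([685, 275, 21]);
translate([179, 180, 1536]) cube([685, 275, 21]);
translate([179, 180, 1920]) cube([685, 275, 21]);


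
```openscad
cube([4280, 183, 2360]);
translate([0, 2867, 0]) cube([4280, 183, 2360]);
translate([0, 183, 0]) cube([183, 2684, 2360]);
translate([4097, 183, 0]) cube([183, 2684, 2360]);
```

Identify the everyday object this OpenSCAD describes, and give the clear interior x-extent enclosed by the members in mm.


A house (or room) frame. The interior width is 3914 mm.

Four 2360 mm walls enclosing a rectangle with no floor or roof — a room or house frame. Outside width is 4280 mm and wall thickness is 183 mm, so the interior width is 4280 − 2 × 183 = 3914 mm.


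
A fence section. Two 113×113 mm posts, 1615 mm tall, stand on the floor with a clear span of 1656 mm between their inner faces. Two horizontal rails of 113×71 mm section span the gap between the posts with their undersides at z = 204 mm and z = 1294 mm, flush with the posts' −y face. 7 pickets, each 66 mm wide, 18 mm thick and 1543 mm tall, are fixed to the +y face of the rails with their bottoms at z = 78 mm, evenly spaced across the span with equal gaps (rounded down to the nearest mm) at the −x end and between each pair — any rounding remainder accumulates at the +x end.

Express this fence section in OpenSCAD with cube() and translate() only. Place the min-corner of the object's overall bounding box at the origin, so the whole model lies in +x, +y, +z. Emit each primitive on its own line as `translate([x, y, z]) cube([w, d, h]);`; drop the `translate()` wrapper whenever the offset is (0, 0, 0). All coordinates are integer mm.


cube([113, 113, 1615]);
translate([1769, 0, 0]) cube([113, 113, 1615]);
translate([113, 0, 204]) cube([1656, 113, 71]);
translate([113, 0, 1294]) cube([1656, 113, 71]);
translate([262, 113, 78]) cube([66, 18, 1543]);
translate([477, 113, 78]) cube([66, 18, 1543]);
translate([692, 113, 78]) cube([66, 18, 1543]);
translate([907, 113, 78]) cube([66, 18, 1543]);
translate([1122, 113, 78]) cube([66, 18, 1543]);
translate([1337, 113, 78]) cube([66, 18, 1543]);
translate([1552, 113, 78]) cube([66, 18, 1543]);
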